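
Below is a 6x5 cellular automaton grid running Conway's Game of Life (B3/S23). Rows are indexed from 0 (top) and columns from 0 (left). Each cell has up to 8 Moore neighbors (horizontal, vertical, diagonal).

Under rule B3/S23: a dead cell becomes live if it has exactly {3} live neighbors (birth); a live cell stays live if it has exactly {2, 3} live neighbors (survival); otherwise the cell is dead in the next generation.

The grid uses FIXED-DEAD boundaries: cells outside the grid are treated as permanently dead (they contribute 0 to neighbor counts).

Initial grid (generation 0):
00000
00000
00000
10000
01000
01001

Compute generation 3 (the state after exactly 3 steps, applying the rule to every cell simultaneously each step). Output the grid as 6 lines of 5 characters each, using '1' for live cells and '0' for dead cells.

Simulating step by step:
Generation 0 (given above): 4 live cells
Generation 1: 2 live cells
00000
00000
00000
00000
11000
00000
Generation 2: 0 live cells
00000
00000
00000
00000
00000
00000
Generation 3: 0 live cells
(generation 3 grid is the final answer)

Answer: 00000
00000
00000
00000
00000
00000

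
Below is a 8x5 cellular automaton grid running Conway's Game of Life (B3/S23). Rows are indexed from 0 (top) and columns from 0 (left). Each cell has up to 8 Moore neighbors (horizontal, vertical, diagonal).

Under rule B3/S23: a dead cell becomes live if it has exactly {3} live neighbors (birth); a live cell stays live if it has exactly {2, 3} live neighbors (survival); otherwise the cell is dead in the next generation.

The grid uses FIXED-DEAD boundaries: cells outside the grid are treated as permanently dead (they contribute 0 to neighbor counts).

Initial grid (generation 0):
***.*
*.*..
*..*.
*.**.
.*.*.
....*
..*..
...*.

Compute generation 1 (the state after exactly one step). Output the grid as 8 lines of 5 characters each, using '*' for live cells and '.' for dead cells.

Simulating step by step:
Generation 0 (given above): 16 live cells
Generation 1: 16 live cells
(generation 1 grid is the final answer)

Answer: *.**.
*.*..
*..*.
*..**
.*.**
..**.
...*.
.....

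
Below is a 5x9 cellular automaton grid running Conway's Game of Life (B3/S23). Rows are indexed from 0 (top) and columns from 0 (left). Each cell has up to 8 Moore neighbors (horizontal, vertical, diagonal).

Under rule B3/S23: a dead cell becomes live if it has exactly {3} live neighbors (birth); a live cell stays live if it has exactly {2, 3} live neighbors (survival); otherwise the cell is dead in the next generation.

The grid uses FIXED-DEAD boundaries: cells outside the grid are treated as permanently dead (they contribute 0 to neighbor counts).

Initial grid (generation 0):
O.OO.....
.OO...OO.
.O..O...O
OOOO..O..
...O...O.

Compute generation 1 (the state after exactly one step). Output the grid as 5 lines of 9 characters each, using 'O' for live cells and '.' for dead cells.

Simulating step by step:
Generation 0 (given above): 17 live cells
Generation 1: 13 live cells
(generation 1 grid is the final answer)

Answer: ..OO.....
O......O.
.....OO..
OO.OO..O.
.O.O.....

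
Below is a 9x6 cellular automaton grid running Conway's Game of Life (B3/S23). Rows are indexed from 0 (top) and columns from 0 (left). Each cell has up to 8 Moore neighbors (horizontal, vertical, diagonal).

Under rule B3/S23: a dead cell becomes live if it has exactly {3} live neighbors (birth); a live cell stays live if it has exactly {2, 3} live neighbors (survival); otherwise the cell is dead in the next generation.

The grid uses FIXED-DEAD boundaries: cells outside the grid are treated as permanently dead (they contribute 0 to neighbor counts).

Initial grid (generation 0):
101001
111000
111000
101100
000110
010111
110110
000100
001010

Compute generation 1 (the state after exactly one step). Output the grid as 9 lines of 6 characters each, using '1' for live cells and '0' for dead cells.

Simulating step by step:
Generation 0 (given above): 25 live cells
Generation 1: 15 live cells
(generation 1 grid is the final answer)

Answer: 101000
000100
000000
100010
010001
110001
110001
010000
000100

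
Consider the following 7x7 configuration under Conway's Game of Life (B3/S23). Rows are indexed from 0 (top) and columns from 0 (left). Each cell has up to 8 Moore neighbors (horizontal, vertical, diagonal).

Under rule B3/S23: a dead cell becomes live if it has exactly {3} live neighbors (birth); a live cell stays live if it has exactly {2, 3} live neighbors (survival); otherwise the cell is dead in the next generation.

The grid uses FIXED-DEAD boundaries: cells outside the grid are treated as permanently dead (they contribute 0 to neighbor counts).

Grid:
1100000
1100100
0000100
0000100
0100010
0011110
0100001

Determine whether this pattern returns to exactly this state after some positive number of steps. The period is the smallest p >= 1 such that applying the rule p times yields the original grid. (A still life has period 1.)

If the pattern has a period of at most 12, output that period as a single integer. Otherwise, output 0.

Answer: 0

Derivation:
Simulating and comparing each generation to the original:
Gen 0 (original, given above): 15 live cells
Gen 1: 21 live cells, differs from original
Gen 2: 15 live cells, differs from original
Gen 3: 16 live cells, differs from original
Gen 4: 10 live cells, differs from original
Gen 5: 8 live cells, differs from original
Gen 6: 8 live cells, differs from original
Gen 7: 7 live cells, differs from original
Gen 8: 6 live cells, differs from original
Gen 9: 7 live cells, differs from original
Gen 10: 6 live cells, differs from original
Gen 11: 6 live cells, differs from original
Gen 12: 8 live cells, differs from original
No period found within 12 steps.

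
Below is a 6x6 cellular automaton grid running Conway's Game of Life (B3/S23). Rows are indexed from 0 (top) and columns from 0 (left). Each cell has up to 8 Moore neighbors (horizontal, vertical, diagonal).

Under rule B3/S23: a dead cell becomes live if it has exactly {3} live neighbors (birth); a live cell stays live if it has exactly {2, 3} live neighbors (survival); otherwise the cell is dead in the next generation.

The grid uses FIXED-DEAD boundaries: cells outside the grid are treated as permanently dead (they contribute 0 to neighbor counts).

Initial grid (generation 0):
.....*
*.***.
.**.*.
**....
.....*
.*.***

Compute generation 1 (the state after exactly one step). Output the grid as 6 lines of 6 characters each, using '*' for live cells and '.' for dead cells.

Answer: ...**.
..*.**
....*.
***...
***..*
....**

Derivation:
Simulating step by step:
Generation 0 (given above): 15 live cells
Generation 1: 15 live cells
(generation 1 grid is the final answer)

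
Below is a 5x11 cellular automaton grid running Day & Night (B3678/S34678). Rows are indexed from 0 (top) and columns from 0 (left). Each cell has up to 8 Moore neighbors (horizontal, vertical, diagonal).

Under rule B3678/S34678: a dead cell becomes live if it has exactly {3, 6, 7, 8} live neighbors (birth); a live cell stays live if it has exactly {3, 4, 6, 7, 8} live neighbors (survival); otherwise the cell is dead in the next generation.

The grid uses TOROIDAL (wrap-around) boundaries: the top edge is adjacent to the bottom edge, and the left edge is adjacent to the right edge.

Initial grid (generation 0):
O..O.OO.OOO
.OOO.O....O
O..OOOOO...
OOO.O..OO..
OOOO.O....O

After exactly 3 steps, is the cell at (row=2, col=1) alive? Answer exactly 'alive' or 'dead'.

Answer: alive

Derivation:
Simulating step by step:
Generation 0 (given above): 30 live cells
Generation 1: 30 live cells
OOOOOOO..O.
.OOOO.O.O.O
OOO..OOOO.O
.O.O...O...
OO.O.O.....
Generation 2: 30 live cells
.OOOO.OO...
OOOO.O.OO.O
..O..OO.O..
O.O..O.OO.O
O.OOOO....O
Generation 3: 32 live cells
OOOOO.OOOO.
O.O..OO.OO.
.OO..O.OO..
O.O..O.O..O
OO.O.O..OOO

Cell (2,1) at generation 3: 1 -> alive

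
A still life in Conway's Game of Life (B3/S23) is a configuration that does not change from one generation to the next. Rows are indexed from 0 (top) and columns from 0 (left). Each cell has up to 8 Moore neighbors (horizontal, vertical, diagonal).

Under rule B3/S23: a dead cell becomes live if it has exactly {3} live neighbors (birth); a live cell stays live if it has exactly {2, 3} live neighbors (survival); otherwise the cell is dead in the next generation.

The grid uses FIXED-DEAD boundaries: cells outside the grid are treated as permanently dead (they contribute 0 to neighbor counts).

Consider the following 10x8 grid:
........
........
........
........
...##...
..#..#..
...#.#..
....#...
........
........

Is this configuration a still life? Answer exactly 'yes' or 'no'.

Answer: yes

Derivation:
Compute generation 1 and compare to generation 0 (given above):
Generation 1:
........
........
........
........
...##...
..#..#..
...#.#..
....#...
........
........
The grids are IDENTICAL -> still life.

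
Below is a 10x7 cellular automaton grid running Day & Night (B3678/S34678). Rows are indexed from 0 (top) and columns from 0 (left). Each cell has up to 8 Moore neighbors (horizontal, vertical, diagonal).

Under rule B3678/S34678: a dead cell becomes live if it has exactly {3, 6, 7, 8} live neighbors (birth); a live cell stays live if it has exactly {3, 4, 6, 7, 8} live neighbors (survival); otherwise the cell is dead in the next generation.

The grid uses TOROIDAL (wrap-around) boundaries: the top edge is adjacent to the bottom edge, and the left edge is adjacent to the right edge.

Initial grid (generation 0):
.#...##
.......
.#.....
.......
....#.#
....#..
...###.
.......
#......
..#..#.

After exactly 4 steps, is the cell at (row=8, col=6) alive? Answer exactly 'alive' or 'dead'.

Simulating step by step:
Generation 0 (given above): 13 live cells
Generation 1: 7 live cells
.......
#......
.......
.......
.....#.
....#..
....#..
....#..
.......
##.....
Generation 2: 5 live cells
##.....
.......
.......
.......
.......
.....#.
...#.#.
.......
.......
.......
Generation 3: 2 live cells
.......
.......
.......
.......
.......
....#..
....#..
.......
.......
.......
Generation 4: 0 live cells
.......
.......
.......
.......
.......
.......
.......
.......
.......
.......

Cell (8,6) at generation 4: 0 -> dead

Answer: dead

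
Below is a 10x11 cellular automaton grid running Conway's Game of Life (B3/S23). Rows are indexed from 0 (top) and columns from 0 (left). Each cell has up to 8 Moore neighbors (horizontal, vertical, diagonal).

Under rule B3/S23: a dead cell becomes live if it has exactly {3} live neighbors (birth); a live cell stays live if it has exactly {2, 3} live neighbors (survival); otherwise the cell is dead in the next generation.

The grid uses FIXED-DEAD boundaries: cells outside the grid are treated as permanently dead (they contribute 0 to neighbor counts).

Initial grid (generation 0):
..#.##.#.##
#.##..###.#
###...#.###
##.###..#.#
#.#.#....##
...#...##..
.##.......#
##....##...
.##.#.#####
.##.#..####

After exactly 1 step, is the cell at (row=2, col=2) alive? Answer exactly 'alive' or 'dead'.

Answer: dead

Derivation:
Simulating step by step:
Generation 0 (given above): 57 live cells
Generation 1: 39 live cells
.##.##.#.##
#...#......
......#...#
....##.##..
#.#..#.#..#
...#....#.#
###...#.#..
#..#.##...#
..........#
.##..##...#

Cell (2,2) at generation 1: 0 -> dead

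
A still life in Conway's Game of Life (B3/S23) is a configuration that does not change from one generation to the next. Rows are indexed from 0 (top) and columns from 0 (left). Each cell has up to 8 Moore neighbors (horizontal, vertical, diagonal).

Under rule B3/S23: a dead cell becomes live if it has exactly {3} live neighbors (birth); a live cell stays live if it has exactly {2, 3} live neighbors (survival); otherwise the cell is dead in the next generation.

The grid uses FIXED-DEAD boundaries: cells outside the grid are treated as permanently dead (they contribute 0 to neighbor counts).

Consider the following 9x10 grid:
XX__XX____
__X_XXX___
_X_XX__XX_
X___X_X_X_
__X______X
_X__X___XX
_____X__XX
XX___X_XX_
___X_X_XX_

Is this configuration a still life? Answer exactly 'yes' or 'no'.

Answer: no

Derivation:
Compute generation 1 and compare to generation 0 (given above):
Generation 1:
_X_XX_X___
X_X___XX__
_XX_____X_
_XX_XX__XX
_X_X_X_X_X
__________
XX__XXX___
_____X____
____X__XX_
Cell (0,0) differs: gen0=1 vs gen1=0 -> NOT a still life.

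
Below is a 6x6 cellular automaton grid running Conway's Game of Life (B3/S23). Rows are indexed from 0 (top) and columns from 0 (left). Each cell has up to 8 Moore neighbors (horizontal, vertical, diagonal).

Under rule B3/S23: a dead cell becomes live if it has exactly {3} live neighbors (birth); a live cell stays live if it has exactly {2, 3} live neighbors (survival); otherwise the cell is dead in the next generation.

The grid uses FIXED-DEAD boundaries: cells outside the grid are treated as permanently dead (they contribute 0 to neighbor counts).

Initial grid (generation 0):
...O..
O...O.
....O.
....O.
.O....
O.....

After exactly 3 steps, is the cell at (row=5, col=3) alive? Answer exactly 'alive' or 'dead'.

Simulating step by step:
Generation 0 (given above): 7 live cells
Generation 1: 5 live cells
......
...OO.
...OOO
......
......
......
Generation 2: 5 live cells
......
...O.O
...O.O
....O.
......
......
Generation 3: 3 live cells
......
......
...O.O
....O.
......
......

Cell (5,3) at generation 3: 0 -> dead

Answer: dead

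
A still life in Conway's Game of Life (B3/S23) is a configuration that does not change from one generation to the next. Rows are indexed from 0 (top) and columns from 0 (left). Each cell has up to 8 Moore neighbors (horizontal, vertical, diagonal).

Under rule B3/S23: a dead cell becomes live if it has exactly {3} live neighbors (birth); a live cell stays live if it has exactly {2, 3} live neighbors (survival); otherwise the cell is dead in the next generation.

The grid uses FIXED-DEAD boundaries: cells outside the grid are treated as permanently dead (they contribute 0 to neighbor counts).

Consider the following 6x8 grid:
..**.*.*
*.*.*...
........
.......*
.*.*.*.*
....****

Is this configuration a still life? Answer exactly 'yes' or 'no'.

Compute generation 1 and compare to generation 0 (given above):
Generation 1:
.****...
.**.*...
........
......*.
.....*.*
....**.*
Cell (0,1) differs: gen0=0 vs gen1=1 -> NOT a still life.

Answer: no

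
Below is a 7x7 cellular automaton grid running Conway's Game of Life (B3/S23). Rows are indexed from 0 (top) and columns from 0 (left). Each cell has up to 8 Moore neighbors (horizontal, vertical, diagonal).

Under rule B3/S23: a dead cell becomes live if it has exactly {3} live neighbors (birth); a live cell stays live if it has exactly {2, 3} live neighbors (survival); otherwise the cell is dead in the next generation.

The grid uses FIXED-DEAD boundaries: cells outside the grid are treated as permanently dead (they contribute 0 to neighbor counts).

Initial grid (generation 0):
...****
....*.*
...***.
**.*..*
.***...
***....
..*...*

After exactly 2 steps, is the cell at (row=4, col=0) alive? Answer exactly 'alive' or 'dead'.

Answer: alive

Derivation:
Simulating step by step:
Generation 0 (given above): 21 live cells
Generation 1: 13 live cells
...**.*
......*
..**..*
**...*.
...*...
*......
..*....
Generation 2: 13 live cells
.....*.
..*.*.*
.**..**
.*.**..
**.....
.......
.......

Cell (4,0) at generation 2: 1 -> alive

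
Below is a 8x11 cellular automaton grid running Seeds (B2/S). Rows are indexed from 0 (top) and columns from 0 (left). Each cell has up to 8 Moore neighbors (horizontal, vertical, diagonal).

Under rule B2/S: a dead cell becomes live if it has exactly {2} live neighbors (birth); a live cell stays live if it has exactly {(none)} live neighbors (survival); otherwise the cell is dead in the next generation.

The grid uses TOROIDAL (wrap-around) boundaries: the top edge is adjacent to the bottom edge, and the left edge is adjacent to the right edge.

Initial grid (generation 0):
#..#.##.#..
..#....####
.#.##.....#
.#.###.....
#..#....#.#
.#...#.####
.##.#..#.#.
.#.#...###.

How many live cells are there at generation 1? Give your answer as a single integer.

Answer: 3

Derivation:
Simulating step by step:
Generation 0 (given above): 38 live cells
Generation 1: 3 live cells
...........
...........
......##...
...........
...........
...........
.....#.....
...........
Population at generation 1: 3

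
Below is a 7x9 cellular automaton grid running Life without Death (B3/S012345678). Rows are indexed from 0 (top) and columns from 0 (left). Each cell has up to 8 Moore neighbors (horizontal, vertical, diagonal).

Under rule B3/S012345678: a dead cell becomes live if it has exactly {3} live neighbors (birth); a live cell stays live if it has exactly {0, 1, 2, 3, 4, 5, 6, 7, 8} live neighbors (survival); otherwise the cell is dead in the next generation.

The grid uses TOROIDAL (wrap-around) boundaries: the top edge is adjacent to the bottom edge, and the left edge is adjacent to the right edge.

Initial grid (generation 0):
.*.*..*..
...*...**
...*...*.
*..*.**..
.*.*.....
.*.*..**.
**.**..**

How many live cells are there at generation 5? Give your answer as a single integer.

Simulating step by step:
Generation 0 (given above): 24 live cells
Generation 1: 31 live cells
.*.*..*..
...**.***
..**...*.
*..*.**..
**.*.*.*.
.*.*..**.
**.***.**
Generation 2: 33 live cells
.*.*..*..
...******
..**...*.
*..*.***.
**.*.*.*.
.*.*..**.
**.***.**
Generation 3: 33 live cells
.*.*..*..
...******
..**...*.
*..*.***.
**.*.*.*.
.*.*..**.
**.***.**
Generation 4: 33 live cells
.*.*..*..
...******
..**...*.
*..*.***.
**.*.*.*.
.*.*..**.
**.***.**
Generation 5: 33 live cells
.*.*..*..
...******
..**...*.
*..*.***.
**.*.*.*.
.*.*..**.
**.***.**
Population at generation 5: 33

Answer: 33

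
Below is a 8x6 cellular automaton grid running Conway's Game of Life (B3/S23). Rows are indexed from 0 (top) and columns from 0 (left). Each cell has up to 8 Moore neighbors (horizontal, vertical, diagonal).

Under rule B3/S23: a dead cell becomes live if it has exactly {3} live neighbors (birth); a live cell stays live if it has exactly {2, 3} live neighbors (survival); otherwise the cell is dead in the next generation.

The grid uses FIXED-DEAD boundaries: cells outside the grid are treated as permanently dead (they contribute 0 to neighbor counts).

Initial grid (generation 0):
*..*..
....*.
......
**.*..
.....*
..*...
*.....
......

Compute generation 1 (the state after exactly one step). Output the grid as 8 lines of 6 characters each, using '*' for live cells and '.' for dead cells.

Answer: ......
......
......
......
.**...
......
......
......

Derivation:
Simulating step by step:
Generation 0 (given above): 9 live cells
Generation 1: 2 live cells
(generation 1 grid is the final answer)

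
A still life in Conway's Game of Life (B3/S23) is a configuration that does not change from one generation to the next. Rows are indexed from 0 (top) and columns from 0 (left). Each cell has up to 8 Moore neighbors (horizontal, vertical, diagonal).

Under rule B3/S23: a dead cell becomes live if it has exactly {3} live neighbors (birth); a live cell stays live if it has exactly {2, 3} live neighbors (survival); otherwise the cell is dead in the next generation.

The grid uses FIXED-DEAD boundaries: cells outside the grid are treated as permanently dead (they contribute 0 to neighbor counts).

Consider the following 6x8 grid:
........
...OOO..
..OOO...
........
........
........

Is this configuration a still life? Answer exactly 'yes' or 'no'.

Compute generation 1 and compare to generation 0 (given above):
Generation 1:
....O...
..O..O..
..O..O..
...O....
........
........
Cell (0,4) differs: gen0=0 vs gen1=1 -> NOT a still life.

Answer: no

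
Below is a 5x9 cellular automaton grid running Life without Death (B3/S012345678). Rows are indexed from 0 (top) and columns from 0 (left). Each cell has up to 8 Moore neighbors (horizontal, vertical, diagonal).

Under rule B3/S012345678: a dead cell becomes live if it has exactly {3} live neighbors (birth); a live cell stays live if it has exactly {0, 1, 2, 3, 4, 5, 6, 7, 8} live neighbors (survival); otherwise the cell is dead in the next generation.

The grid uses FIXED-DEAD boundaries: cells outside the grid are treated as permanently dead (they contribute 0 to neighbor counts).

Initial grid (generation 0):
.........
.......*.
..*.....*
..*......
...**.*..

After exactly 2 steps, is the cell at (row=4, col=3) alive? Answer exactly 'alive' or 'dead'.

Answer: alive

Derivation:
Simulating step by step:
Generation 0 (given above): 7 live cells
Generation 1: 7 live cells
.........
.......*.
..*.....*
..*......
...**.*..
Generation 2: 7 live cells
.........
.......*.
..*.....*
..*......
...**.*..

Cell (4,3) at generation 2: 1 -> alive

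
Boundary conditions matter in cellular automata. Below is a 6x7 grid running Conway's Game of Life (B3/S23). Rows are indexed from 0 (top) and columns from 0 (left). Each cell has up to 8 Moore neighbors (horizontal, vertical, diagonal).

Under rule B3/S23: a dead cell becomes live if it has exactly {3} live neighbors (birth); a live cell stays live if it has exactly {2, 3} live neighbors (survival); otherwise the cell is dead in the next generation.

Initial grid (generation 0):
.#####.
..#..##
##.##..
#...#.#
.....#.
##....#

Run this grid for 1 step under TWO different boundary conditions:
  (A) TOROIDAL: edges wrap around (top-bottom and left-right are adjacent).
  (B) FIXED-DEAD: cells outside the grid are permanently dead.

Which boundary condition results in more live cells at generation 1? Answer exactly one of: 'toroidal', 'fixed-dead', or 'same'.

Answer: fixed-dead

Derivation:
Under TOROIDAL boundary, generation 1:
...##..
......#
.####..
##.##.#
.#...#.
##.#..#
Population = 18

Under FIXED-DEAD boundary, generation 1:
.######
#.....#
#####.#
##.##..
##...##
.......
Population = 22

Comparison: toroidal=18, fixed-dead=22 -> fixed-dead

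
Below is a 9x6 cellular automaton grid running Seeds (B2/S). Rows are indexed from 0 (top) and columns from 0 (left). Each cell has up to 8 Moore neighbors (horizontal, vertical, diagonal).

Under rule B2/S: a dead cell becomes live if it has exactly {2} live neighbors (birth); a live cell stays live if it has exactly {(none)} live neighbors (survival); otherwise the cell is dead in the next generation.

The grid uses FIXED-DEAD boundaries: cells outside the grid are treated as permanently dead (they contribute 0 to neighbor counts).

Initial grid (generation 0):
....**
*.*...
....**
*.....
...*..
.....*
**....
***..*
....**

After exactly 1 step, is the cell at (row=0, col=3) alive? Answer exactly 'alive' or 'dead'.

Simulating step by step:
Generation 0 (given above): 17 live cells
Generation 1: 18 live cells
.*.*..
.*....
*..*..
...*.*
....*.
***.*.
....**
...*..
*.**..

Cell (0,3) at generation 1: 1 -> alive

Answer: alive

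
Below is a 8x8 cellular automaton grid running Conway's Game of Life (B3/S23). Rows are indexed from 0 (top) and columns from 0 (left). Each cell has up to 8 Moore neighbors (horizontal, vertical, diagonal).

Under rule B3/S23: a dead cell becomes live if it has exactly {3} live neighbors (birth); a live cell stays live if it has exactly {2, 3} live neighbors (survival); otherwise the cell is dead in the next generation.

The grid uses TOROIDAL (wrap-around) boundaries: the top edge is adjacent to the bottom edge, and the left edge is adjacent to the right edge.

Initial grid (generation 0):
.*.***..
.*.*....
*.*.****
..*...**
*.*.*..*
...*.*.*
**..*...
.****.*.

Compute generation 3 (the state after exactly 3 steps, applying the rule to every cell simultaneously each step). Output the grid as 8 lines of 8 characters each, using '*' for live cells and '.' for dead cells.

Simulating step by step:
Generation 0 (given above): 30 live cells
Generation 1: 25 live cells
**...*..
.*.....*
*.*.**..
..*.*...
***.**..
..**.***
**....**
........
Generation 2: 21 live cells
**......
..*.****
*.*.**..
*.*.....
*......*
...*....
***..*..
......*.
Generation 3: 20 live cells
(generation 3 grid is the final answer)

Answer: **......
..*.*.**
*.*.*...
*..*....
**.....*
..*....*
.**.....
..*....*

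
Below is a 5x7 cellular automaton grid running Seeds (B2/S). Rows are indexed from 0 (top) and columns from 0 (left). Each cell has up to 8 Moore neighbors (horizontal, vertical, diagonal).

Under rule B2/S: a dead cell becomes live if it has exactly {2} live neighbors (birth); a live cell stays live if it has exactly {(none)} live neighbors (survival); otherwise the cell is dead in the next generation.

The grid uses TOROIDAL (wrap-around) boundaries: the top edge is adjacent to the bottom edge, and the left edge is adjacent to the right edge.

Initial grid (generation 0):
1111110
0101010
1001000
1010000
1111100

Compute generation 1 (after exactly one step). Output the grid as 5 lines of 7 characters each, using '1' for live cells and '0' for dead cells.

Simulating step by step:
Generation 0 (given above): 18 live cells
Generation 1: 0 live cells
(generation 1 grid is the final answer)

Answer: 0000000
0000000
0000000
0000000
0000000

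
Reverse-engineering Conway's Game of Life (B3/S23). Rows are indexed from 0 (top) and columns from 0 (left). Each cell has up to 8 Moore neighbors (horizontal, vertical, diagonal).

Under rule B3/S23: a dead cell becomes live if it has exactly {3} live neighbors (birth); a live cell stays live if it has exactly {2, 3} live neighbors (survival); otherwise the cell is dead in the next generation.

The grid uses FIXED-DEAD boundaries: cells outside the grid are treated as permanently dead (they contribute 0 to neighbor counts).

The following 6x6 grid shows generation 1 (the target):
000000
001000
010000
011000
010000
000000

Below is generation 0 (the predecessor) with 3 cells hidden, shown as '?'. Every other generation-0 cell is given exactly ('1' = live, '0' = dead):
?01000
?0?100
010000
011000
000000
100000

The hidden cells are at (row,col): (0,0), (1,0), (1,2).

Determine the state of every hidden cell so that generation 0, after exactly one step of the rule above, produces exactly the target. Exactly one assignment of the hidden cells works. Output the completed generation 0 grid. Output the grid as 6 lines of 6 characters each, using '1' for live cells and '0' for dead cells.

Hidden generation-0 cells (in order): (0,0), (1,0), (1,2).
A hidden cell only influences target cells in its own 3x3 neighborhood. Try each of the 2^3 = 8 assignments, step the completed generation 0 forward once under B3/S23, and compare with the target:
  (0,0)=0 (1,0)=0 (1,2)=0 -> step reproduces the target at every cell -> ACCEPT
  (0,0)=0 (1,0)=0 (1,2)=1 -> step gives (0,2)='1' but target has '0' -> reject
  (0,0)=0 (1,0)=1 (1,2)=0 -> step gives (1,1)='1' but target has '0' -> reject
  (0,0)=0 (1,0)=1 (1,2)=1 -> step gives (0,1)='1' but target has '0' -> reject
  (0,0)=1 (1,0)=0 (1,2)=0 -> step gives (1,1)='1' but target has '0' -> reject
  (0,0)=1 (1,0)=0 (1,2)=1 -> step gives (0,1)='1' but target has '0' -> reject
  (0,0)=1 (1,0)=1 (1,2)=0 -> step gives (0,1)='1' but target has '0' -> reject
  (0,0)=1 (1,0)=1 (1,2)=1 -> step gives (0,2)='1' but target has '0' -> reject
Unique solution: (0,0)=dead, (1,0)=dead, (1,2)=dead.
Check: live-neighbor counts of every cell in the completed generation 0:
011210
123110
224210
222100
232100
010000
Applying B3/S23 to generation 0 with these counts gives:
000000
001000
010000
011000
010000
000000
which matches the target exactly.

Answer: 001000
000100
010000
011000
000000
100000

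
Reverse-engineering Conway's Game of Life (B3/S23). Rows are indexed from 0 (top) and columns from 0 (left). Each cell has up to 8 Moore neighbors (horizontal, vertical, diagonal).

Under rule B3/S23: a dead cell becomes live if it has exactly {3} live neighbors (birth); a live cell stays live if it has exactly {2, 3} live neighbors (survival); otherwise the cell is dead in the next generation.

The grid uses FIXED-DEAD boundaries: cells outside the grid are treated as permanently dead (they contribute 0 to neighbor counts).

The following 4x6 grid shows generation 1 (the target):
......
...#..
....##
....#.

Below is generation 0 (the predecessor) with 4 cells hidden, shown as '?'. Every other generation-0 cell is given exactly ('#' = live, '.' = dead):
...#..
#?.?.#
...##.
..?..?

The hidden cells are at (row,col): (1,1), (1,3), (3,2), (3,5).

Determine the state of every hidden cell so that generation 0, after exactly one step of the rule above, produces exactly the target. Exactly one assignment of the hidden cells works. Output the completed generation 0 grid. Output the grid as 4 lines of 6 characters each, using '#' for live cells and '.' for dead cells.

Answer: ...#..
#....#
...##.
.....#

Derivation:
Hidden generation-0 cells (in order): (1,1), (1,3), (3,2), (3,5).
A hidden cell only influences target cells in its own 3x3 neighborhood. Try each of the 2^4 = 16 assignments, step the completed generation 0 forward once under B3/S23, and compare with the target:
  (1,1)=. (1,3)=. (3,2)=. (3,5)=. -> step gives (2,5)='.' but target has '#' -> reject
  (1,1)=. (1,3)=. (3,2)=. (3,5)=# -> step reproduces the target at every cell -> ACCEPT
  (1,1)=. (1,3)=. (3,2)=# (3,5)=. -> step gives (2,3)='#' but target has '.' -> reject
  (1,1)=. (1,3)=. (3,2)=# (3,5)=# -> step gives (2,3)='#' but target has '.' -> reject
  (1,1)=. (1,3)=# (3,2)=. (3,5)=. -> step gives (0,4)='#' but target has '.' -> reject
  (1,1)=. (1,3)=# (3,2)=. (3,5)=# -> step gives (0,4)='#' but target has '.' -> reject
  (1,1)=. (1,3)=# (3,2)=# (3,5)=. -> step gives (0,4)='#' but target has '.' -> reject
  (1,1)=. (1,3)=# (3,2)=# (3,5)=# -> step gives (0,4)='#' but target has '.' -> reject
  (1,1)=# (1,3)=. (3,2)=. (3,5)=. -> step gives (1,2)='#' but target has '.' -> reject
  (1,1)=# (1,3)=. (3,2)=. (3,5)=# -> step gives (1,2)='#' but target has '.' -> reject
  (1,1)=# (1,3)=. (3,2)=# (3,5)=. -> step gives (1,2)='#' but target has '.' -> reject
  (1,1)=# (1,3)=. (3,2)=# (3,5)=# -> step gives (1,2)='#' but target has '.' -> reject
  (1,1)=# (1,3)=# (3,2)=. (3,5)=. -> step gives (0,2)='#' but target has '.' -> reject
  (1,1)=# (1,3)=# (3,2)=. (3,5)=# -> step gives (0,2)='#' but target has '.' -> reject
  (1,1)=# (1,3)=# (3,2)=# (3,5)=. -> step gives (0,2)='#' but target has '.' -> reject
  (1,1)=# (1,3)=# (3,2)=# (3,5)=# -> step gives (0,2)='#' but target has '.' -> reject
Unique solution: (1,1)=dead, (1,3)=dead, (3,2)=dead, (3,5)=live.
Check: live-neighbor counts of every cell in the completed generation 0:
111021
012341
111133
001231
Applying B3/S23 to generation 0 with these counts gives:
......
...#..
....##
....#.
which matches the target exactly.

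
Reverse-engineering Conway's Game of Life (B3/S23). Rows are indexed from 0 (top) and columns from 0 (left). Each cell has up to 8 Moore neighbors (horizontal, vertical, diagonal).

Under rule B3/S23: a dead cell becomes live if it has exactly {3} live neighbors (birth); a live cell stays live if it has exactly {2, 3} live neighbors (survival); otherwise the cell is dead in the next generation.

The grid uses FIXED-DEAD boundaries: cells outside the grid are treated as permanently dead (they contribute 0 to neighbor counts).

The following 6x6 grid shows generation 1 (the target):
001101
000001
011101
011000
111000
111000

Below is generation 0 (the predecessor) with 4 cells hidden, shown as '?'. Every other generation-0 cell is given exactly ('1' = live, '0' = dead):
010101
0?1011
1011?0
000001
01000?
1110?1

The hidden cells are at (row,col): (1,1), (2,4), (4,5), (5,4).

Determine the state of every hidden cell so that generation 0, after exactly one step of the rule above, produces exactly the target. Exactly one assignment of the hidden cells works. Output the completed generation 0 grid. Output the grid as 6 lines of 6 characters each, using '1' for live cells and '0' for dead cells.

Hidden generation-0 cells (in order): (1,1), (2,4), (4,5), (5,4).
A hidden cell only influences target cells in its own 3x3 neighborhood. Try each of the 2^4 = 16 assignments, step the completed generation 0 forward once under B3/S23, and compare with the target:
  (1,1)=0 (2,4)=0 (4,5)=0 (5,4)=0 -> step reproduces the target at every cell -> ACCEPT
  (1,1)=0 (2,4)=0 (4,5)=0 (5,4)=1 -> step gives (4,4)='1' but target has '0' -> reject
  (1,1)=0 (2,4)=0 (4,5)=1 (5,4)=0 -> step gives (3,4)='1' but target has '0' -> reject
  (1,1)=0 (2,4)=0 (4,5)=1 (5,4)=1 -> step gives (3,4)='1' but target has '0' -> reject
  (1,1)=0 (2,4)=1 (4,5)=0 (5,4)=0 -> step gives (2,3)='0' but target has '1' -> reject
  (1,1)=0 (2,4)=1 (4,5)=0 (5,4)=1 -> step gives (2,3)='0' but target has '1' -> reject
  (1,1)=0 (2,4)=1 (4,5)=1 (5,4)=0 -> step gives (2,3)='0' but target has '1' -> reject
  (1,1)=0 (2,4)=1 (4,5)=1 (5,4)=1 -> step gives (2,3)='0' but target has '1' -> reject
  (1,1)=1 (2,4)=0 (4,5)=0 (5,4)=0 -> step gives (0,1)='1' but target has '0' -> reject
  (1,1)=1 (2,4)=0 (4,5)=0 (5,4)=1 -> step gives (0,1)='1' but target has '0' -> reject
  (1,1)=1 (2,4)=0 (4,5)=1 (5,4)=0 -> step gives (0,1)='1' but target has '0' -> reject
  (1,1)=1 (2,4)=0 (4,5)=1 (5,4)=1 -> step gives (0,1)='1' but target has '0' -> reject
  (1,1)=1 (2,4)=1 (4,5)=0 (5,4)=0 -> step gives (0,1)='1' but target has '0' -> reject
  (1,1)=1 (2,4)=1 (4,5)=0 (5,4)=1 -> step gives (0,1)='1' but target has '0' -> reject
  (1,1)=1 (2,4)=1 (4,5)=1 (5,4)=0 -> step gives (0,1)='1' but target has '0' -> reject
  (1,1)=1 (2,4)=1 (4,5)=1 (5,4)=1 -> step gives (0,1)='1' but target has '0' -> reject
Unique solution: (1,1)=dead, (2,4)=dead, (4,5)=dead, (5,4)=dead.
Check: live-neighbor counts of every cell in the completed generation 0:
113242
244542
032343
233220
333122
232110
Applying B3/S23 to generation 0 with these counts gives:
001101
000001
011101
011000
111000
111000
which matches the target exactly.

Answer: 010101
001011
101100
000001
010000
111001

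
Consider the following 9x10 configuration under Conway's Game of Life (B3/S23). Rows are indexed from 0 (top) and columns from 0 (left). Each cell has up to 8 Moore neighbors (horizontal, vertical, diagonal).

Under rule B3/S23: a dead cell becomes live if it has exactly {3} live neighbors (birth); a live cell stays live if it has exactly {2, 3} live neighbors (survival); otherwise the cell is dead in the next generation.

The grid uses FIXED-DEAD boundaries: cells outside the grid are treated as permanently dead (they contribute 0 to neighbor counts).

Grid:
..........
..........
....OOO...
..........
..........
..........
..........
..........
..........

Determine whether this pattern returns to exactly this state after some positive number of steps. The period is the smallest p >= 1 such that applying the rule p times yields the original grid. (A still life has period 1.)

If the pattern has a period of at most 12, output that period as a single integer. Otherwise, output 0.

Simulating and comparing each generation to the original:
Gen 0 (original, given above): 3 live cells
Gen 1: 3 live cells, differs from original
Gen 2: 3 live cells, MATCHES original -> period = 2

Answer: 2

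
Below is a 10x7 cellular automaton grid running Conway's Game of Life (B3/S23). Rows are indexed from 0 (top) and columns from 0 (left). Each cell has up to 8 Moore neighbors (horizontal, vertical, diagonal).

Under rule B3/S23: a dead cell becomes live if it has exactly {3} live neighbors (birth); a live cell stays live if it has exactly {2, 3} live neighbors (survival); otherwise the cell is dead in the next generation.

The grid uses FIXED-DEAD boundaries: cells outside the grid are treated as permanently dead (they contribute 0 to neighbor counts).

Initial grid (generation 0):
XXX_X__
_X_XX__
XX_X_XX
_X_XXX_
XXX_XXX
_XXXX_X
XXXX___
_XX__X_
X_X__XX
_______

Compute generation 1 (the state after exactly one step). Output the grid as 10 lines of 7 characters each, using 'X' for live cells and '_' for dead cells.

Answer: XXX_X__
_______
XX____X
_______
X_____X
______X
X____X_
____XXX
__X__XX
_______

Derivation:
Simulating step by step:
Generation 0 (given above): 38 live cells
Generation 1: 18 live cells
(generation 1 grid is the final answer)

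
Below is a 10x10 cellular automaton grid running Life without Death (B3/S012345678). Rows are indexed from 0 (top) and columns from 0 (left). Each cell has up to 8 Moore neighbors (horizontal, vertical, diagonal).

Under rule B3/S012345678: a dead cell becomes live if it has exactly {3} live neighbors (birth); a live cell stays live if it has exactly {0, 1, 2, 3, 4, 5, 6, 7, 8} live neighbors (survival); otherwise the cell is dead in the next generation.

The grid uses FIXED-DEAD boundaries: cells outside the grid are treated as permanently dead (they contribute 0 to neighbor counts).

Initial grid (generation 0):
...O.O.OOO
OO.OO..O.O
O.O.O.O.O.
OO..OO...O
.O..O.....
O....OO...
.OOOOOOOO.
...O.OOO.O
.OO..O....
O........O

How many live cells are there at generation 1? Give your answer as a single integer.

Simulating step by step:
Generation 0 (given above): 44 live cells
Generation 1: 53 live cells
..OO.OOOOO
OO.OO..O.O
O.O.O.OOOO
OOO.OO...O
.O..O.O...
O....OO...
.OOOOOOOO.
...O.OOO.O
.OO.OO..O.
OO.......O
Population at generation 1: 53

Answer: 53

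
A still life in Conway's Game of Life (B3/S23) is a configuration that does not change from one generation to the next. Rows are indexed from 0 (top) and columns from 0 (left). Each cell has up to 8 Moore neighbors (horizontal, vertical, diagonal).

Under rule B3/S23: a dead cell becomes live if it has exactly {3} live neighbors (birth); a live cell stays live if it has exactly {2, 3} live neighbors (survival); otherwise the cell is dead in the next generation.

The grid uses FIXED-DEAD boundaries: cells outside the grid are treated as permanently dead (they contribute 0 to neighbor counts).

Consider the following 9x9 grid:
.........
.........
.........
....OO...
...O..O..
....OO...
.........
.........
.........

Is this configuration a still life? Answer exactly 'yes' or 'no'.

Compute generation 1 and compare to generation 0 (given above):
Generation 1:
.........
.........
.........
....OO...
...O..O..
....OO...
.........
.........
.........
The grids are IDENTICAL -> still life.

Answer: yes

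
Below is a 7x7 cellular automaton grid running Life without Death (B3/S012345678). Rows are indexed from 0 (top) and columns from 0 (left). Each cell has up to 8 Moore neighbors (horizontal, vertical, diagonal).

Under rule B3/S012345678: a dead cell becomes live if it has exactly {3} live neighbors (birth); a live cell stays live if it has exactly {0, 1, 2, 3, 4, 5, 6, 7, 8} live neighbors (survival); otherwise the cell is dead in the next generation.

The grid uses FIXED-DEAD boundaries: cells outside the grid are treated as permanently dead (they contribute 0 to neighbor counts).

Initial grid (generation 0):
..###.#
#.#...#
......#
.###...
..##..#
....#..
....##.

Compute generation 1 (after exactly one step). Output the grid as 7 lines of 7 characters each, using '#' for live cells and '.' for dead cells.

Answer: .######
###...#
...#..#
.###...
.####.#
....#..
....##.

Derivation:
Simulating step by step:
Generation 0 (given above): 17 live cells
Generation 1: 23 live cells
(generation 1 grid is the final answer)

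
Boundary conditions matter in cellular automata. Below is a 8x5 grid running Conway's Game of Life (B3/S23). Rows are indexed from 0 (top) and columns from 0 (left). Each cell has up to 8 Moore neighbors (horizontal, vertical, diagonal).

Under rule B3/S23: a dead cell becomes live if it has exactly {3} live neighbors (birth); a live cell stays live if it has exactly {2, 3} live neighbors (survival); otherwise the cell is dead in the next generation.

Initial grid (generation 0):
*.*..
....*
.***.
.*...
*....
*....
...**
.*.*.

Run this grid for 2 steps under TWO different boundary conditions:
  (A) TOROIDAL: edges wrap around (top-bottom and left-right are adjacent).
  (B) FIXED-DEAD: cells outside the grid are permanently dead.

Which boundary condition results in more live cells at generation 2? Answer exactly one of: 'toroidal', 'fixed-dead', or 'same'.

Answer: fixed-dead

Derivation:
Under TOROIDAL boundary, generation 2:
.....
.....
..**.
.....
....*
..**.
..**.
.....
Population = 7

Under FIXED-DEAD boundary, generation 2:
.....
..*..
***..
.....
**...
.***.
..*.*
..*.*
Population = 13

Comparison: toroidal=7, fixed-dead=13 -> fixed-dead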